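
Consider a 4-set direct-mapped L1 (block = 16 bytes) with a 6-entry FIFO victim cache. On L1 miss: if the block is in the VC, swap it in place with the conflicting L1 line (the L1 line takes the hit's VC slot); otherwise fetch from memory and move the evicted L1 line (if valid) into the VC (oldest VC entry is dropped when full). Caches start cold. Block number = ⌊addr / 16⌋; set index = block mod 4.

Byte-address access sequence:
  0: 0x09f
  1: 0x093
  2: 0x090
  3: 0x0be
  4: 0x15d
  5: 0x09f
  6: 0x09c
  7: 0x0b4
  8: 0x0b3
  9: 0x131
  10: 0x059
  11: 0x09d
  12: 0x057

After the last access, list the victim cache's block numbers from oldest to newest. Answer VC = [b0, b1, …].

0: 0x9f (blk 9, set 1) → MISS  vc=[]
1: 0x93 (blk 9, set 1) → L1-HIT  vc=[]
2: 0x90 (blk 9, set 1) → L1-HIT  vc=[]
3: 0xbe (blk 11, set 3) → MISS  vc=[]
4: 0x15d (blk 21, set 1) → MISS  vc=[9]
5: 0x9f (blk 9, set 1) → VC-HIT  vc=[21]
6: 0x9c (blk 9, set 1) → L1-HIT  vc=[21]
7: 0xb4 (blk 11, set 3) → L1-HIT  vc=[21]
8: 0xb3 (blk 11, set 3) → L1-HIT  vc=[21]
9: 0x131 (blk 19, set 3) → MISS  vc=[21, 11]
10: 0x59 (blk 5, set 1) → MISS  vc=[21, 11, 9]
11: 0x9d (blk 9, set 1) → VC-HIT  vc=[21, 11, 5]
12: 0x57 (blk 5, set 1) → VC-HIT  vc=[21, 11, 9]

VC = [21, 11, 9]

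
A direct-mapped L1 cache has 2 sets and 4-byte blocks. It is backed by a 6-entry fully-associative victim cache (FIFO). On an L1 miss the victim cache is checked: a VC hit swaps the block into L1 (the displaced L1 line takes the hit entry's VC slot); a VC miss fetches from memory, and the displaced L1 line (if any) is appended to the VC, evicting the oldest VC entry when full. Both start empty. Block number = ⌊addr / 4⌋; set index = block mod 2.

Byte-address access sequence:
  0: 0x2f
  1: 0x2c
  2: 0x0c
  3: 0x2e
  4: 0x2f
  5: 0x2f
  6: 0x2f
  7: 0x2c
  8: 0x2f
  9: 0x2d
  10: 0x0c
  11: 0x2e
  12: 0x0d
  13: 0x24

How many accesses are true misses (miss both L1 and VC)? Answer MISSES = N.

0: 0x2f (blk 11, set 1) → MISS  vc=[]
1: 0x2c (blk 11, set 1) → L1-HIT  vc=[]
2: 0xc (blk 3, set 1) → MISS  vc=[11]
3: 0x2e (blk 11, set 1) → VC-HIT  vc=[3]
4: 0x2f (blk 11, set 1) → L1-HIT  vc=[3]
5: 0x2f (blk 11, set 1) → L1-HIT  vc=[3]
6: 0x2f (blk 11, set 1) → L1-HIT  vc=[3]
7: 0x2c (blk 11, set 1) → L1-HIT  vc=[3]
8: 0x2f (blk 11, set 1) → L1-HIT  vc=[3]
9: 0x2d (blk 11, set 1) → L1-HIT  vc=[3]
10: 0xc (blk 3, set 1) → VC-HIT  vc=[11]
11: 0x2e (blk 11, set 1) → VC-HIT  vc=[3]
12: 0xd (blk 3, set 1) → VC-HIT  vc=[11]
13: 0x24 (blk 9, set 1) → MISS  vc=[11, 3]

MISSES = 3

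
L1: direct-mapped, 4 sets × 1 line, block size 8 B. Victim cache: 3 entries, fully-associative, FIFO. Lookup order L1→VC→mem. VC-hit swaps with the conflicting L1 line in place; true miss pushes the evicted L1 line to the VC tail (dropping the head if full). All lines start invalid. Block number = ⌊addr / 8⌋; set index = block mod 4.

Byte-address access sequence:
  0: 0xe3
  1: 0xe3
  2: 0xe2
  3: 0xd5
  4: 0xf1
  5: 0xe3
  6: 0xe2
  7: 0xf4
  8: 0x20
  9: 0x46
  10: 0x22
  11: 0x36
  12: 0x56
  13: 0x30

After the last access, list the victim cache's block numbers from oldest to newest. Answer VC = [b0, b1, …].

VC = [8, 30, 10]

  [0] addr=0xe3 blk=28 s=0: MISS | VC []
  [1] addr=0xe3 blk=28 s=0: L1-HIT | VC []
  [2] addr=0xe2 blk=28 s=0: L1-HIT | VC []
  [3] addr=0xd5 blk=26 s=2: MISS | VC []
  [4] addr=0xf1 blk=30 s=2: MISS | VC [26]
  [5] addr=0xe3 blk=28 s=0: L1-HIT | VC [26]
  [6] addr=0xe2 blk=28 s=0: L1-HIT | VC [26]
  [7] addr=0xf4 blk=30 s=2: L1-HIT | VC [26]
  [8] addr=0x20 blk=4 s=0: MISS | VC [26, 28]
  [9] addr=0x46 blk=8 s=0: MISS | VC [26, 28, 4]
  [10] addr=0x22 blk=4 s=0: VC-HIT | VC [26, 28, 8]
  [11] addr=0x36 blk=6 s=2: MISS | VC [28, 8, 30]
  [12] addr=0x56 blk=10 s=2: MISS | VC [8, 30, 6]
  [13] addr=0x30 blk=6 s=2: VC-HIT | VC [8, 30, 10]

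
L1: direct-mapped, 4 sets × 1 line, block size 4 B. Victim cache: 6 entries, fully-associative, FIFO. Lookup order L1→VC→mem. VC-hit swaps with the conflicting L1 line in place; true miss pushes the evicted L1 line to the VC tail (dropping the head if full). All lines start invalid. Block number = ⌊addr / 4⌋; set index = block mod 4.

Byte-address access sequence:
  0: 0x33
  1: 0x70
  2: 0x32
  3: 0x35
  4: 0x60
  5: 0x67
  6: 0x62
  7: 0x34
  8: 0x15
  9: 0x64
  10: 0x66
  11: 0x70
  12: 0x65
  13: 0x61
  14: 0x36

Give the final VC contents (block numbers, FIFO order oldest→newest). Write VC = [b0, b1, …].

0: 0x33 (blk 12, set 0) → MISS  vc=[]
1: 0x70 (blk 28, set 0) → MISS  vc=[12]
2: 0x32 (blk 12, set 0) → VC-HIT  vc=[28]
3: 0x35 (blk 13, set 1) → MISS  vc=[28]
4: 0x60 (blk 24, set 0) → MISS  vc=[28, 12]
5: 0x67 (blk 25, set 1) → MISS  vc=[28, 12, 13]
6: 0x62 (blk 24, set 0) → L1-HIT  vc=[28, 12, 13]
7: 0x34 (blk 13, set 1) → VC-HIT  vc=[28, 12, 25]
8: 0x15 (blk 5, set 1) → MISS  vc=[28, 12, 25, 13]
9: 0x64 (blk 25, set 1) → VC-HIT  vc=[28, 12, 5, 13]
10: 0x66 (blk 25, set 1) → L1-HIT  vc=[28, 12, 5, 13]
11: 0x70 (blk 28, set 0) → VC-HIT  vc=[24, 12, 5, 13]
12: 0x65 (blk 25, set 1) → L1-HIT  vc=[24, 12, 5, 13]
13: 0x61 (blk 24, set 0) → VC-HIT  vc=[28, 12, 5, 13]
14: 0x36 (blk 13, set 1) → VC-HIT  vc=[28, 12, 5, 25]

VC = [28, 12, 5, 25]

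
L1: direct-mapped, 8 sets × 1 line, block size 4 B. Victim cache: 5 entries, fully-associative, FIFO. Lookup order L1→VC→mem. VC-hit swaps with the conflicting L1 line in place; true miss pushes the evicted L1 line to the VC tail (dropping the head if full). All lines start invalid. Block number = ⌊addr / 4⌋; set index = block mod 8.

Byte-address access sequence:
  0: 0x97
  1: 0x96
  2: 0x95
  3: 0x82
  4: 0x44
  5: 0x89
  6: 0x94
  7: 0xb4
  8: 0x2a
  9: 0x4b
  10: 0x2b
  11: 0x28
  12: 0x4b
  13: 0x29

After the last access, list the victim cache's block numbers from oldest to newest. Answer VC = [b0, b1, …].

VC = [37, 34, 18]

0: 0x97 (blk 37, set 5) → MISS  vc=[]
1: 0x96 (blk 37, set 5) → L1-HIT  vc=[]
2: 0x95 (blk 37, set 5) → L1-HIT  vc=[]
3: 0x82 (blk 32, set 0) → MISS  vc=[]
4: 0x44 (blk 17, set 1) → MISS  vc=[]
5: 0x89 (blk 34, set 2) → MISS  vc=[]
6: 0x94 (blk 37, set 5) → L1-HIT  vc=[]
7: 0xb4 (blk 45, set 5) → MISS  vc=[37]
8: 0x2a (blk 10, set 2) → MISS  vc=[37, 34]
9: 0x4b (blk 18, set 2) → MISS  vc=[37, 34, 10]
10: 0x2b (blk 10, set 2) → VC-HIT  vc=[37, 34, 18]
11: 0x28 (blk 10, set 2) → L1-HIT  vc=[37, 34, 18]
12: 0x4b (blk 18, set 2) → VC-HIT  vc=[37, 34, 10]
13: 0x29 (blk 10, set 2) → VC-HIT  vc=[37, 34, 18]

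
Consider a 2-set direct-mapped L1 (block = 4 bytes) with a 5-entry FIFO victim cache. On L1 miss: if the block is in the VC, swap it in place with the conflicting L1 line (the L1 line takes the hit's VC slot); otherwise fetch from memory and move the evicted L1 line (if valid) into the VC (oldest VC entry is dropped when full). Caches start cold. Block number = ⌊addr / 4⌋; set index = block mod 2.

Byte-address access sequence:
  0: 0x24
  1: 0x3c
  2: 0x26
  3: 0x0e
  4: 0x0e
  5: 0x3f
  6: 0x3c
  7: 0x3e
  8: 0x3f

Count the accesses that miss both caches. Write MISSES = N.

  [0] addr=0x24 blk=9 s=1: MISS | VC []
  [1] addr=0x3c blk=15 s=1: MISS | VC [9]
  [2] addr=0x26 blk=9 s=1: VC-HIT | VC [15]
  [3] addr=0xe blk=3 s=1: MISS | VC [15, 9]
  [4] addr=0xe blk=3 s=1: L1-HIT | VC [15, 9]
  [5] addr=0x3f blk=15 s=1: VC-HIT | VC [3, 9]
  [6] addr=0x3c blk=15 s=1: L1-HIT | VC [3, 9]
  [7] addr=0x3e blk=15 s=1: L1-HIT | VC [3, 9]
  [8] addr=0x3f blk=15 s=1: L1-HIT | VC [3, 9]

MISSES = 3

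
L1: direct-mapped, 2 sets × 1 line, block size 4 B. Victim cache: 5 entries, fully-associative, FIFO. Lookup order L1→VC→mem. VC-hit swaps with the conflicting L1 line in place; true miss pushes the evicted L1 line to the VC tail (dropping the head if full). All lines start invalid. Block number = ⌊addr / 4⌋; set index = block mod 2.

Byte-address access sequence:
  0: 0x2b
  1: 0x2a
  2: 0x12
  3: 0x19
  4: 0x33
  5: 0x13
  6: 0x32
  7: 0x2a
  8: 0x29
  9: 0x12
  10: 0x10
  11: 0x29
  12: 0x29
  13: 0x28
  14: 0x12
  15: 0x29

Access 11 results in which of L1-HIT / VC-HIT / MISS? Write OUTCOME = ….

  [0] addr=0x2b blk=10 s=0: MISS | VC []
  [1] addr=0x2a blk=10 s=0: L1-HIT | VC []
  [2] addr=0x12 blk=4 s=0: MISS | VC [10]
  [3] addr=0x19 blk=6 s=0: MISS | VC [10, 4]
  [4] addr=0x33 blk=12 s=0: MISS | VC [10, 4, 6]
  [5] addr=0x13 blk=4 s=0: VC-HIT | VC [10, 12, 6]
  [6] addr=0x32 blk=12 s=0: VC-HIT | VC [10, 4, 6]
  [7] addr=0x2a blk=10 s=0: VC-HIT | VC [12, 4, 6]
  [8] addr=0x29 blk=10 s=0: L1-HIT | VC [12, 4, 6]
  [9] addr=0x12 blk=4 s=0: VC-HIT | VC [12, 10, 6]
  [10] addr=0x10 blk=4 s=0: L1-HIT | VC [12, 10, 6]
  [11] addr=0x29 blk=10 s=0: VC-HIT | VC [12, 4, 6]
  [12] addr=0x29 blk=10 s=0: L1-HIT | VC [12, 4, 6]
  [13] addr=0x28 blk=10 s=0: L1-HIT | VC [12, 4, 6]
  [14] addr=0x12 blk=4 s=0: VC-HIT | VC [12, 10, 6]
  [15] addr=0x29 blk=10 s=0: VC-HIT | VC [12, 4, 6]

OUTCOME = VC-HIT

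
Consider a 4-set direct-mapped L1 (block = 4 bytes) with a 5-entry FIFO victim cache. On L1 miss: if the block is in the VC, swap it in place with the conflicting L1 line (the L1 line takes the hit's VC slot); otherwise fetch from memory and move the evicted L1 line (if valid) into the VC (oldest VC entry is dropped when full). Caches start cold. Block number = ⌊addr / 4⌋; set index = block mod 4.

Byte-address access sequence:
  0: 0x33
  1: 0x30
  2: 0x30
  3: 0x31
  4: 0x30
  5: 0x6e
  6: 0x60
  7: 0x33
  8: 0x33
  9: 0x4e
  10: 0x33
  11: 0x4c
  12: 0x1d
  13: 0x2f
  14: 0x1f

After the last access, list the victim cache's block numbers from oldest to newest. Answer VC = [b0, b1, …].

VC = [24, 27, 19, 11]

#0 0x33→b12/s0 MISS; vc=[]
#1 0x30→b12/s0 L1-HIT; vc=[]
#2 0x30→b12/s0 L1-HIT; vc=[]
#3 0x31→b12/s0 L1-HIT; vc=[]
#4 0x30→b12/s0 L1-HIT; vc=[]
#5 0x6e→b27/s3 MISS; vc=[]
#6 0x60→b24/s0 MISS; vc=[12]
#7 0x33→b12/s0 VC-HIT; vc=[24]
#8 0x33→b12/s0 L1-HIT; vc=[24]
#9 0x4e→b19/s3 MISS; vc=[24,27]
#10 0x33→b12/s0 L1-HIT; vc=[24,27]
#11 0x4c→b19/s3 L1-HIT; vc=[24,27]
#12 0x1d→b7/s3 MISS; vc=[24,27,19]
#13 0x2f→b11/s3 MISS; vc=[24,27,19,7]
#14 0x1f→b7/s3 VC-HIT; vc=[24,27,19,11]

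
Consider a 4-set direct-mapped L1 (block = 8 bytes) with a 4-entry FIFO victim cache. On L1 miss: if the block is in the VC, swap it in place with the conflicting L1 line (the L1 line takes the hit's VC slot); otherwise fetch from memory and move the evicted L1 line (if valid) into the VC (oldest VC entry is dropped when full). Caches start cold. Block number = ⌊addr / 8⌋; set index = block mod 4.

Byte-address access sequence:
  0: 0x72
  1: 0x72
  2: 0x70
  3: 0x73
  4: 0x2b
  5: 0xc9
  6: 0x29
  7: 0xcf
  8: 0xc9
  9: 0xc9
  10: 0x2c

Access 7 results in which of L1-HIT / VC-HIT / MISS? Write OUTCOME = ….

OUTCOME = VC-HIT

#0 0x72→b14/s2 MISS; vc=[]
#1 0x72→b14/s2 L1-HIT; vc=[]
#2 0x70→b14/s2 L1-HIT; vc=[]
#3 0x73→b14/s2 L1-HIT; vc=[]
#4 0x2b→b5/s1 MISS; vc=[]
#5 0xc9→b25/s1 MISS; vc=[5]
#6 0x29→b5/s1 VC-HIT; vc=[25]
#7 0xcf→b25/s1 VC-HIT; vc=[5]
#8 0xc9→b25/s1 L1-HIT; vc=[5]
#9 0xc9→b25/s1 L1-HIT; vc=[5]
#10 0x2c→b5/s1 VC-HIT; vc=[25]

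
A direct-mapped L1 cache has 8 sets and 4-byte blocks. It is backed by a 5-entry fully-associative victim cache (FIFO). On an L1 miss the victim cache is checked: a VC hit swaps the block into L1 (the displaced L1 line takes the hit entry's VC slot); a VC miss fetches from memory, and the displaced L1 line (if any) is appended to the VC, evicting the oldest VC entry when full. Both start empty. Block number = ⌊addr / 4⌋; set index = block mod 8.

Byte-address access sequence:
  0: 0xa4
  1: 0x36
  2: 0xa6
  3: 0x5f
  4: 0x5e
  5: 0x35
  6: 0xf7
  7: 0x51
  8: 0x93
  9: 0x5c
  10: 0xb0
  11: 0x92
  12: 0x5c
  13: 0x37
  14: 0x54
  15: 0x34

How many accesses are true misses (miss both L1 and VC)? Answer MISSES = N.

MISSES = 8

0: 0xa4 (blk 41, set 1) → MISS  vc=[]
1: 0x36 (blk 13, set 5) → MISS  vc=[]
2: 0xa6 (blk 41, set 1) → L1-HIT  vc=[]
3: 0x5f (blk 23, set 7) → MISS  vc=[]
4: 0x5e (blk 23, set 7) → L1-HIT  vc=[]
5: 0x35 (blk 13, set 5) → L1-HIT  vc=[]
6: 0xf7 (blk 61, set 5) → MISS  vc=[13]
7: 0x51 (blk 20, set 4) → MISS  vc=[13]
8: 0x93 (blk 36, set 4) → MISS  vc=[13, 20]
9: 0x5c (blk 23, set 7) → L1-HIT  vc=[13, 20]
10: 0xb0 (blk 44, set 4) → MISS  vc=[13, 20, 36]
11: 0x92 (blk 36, set 4) → VC-HIT  vc=[13, 20, 44]
12: 0x5c (blk 23, set 7) → L1-HIT  vc=[13, 20, 44]
13: 0x37 (blk 13, set 5) → VC-HIT  vc=[61, 20, 44]
14: 0x54 (blk 21, set 5) → MISS  vc=[61, 20, 44, 13]
15: 0x34 (blk 13, set 5) → VC-HIT  vc=[61, 20, 44, 21]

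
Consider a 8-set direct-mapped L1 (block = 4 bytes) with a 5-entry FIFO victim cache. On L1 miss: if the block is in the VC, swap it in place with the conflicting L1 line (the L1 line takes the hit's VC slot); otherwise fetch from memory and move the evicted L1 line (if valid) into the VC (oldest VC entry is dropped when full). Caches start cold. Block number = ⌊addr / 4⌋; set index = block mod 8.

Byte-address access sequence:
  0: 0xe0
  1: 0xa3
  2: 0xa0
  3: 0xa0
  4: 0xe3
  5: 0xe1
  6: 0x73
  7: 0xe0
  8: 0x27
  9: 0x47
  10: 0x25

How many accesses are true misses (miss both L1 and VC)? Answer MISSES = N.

  [0] addr=0xe0 blk=56 s=0: MISS | VC []
  [1] addr=0xa3 blk=40 s=0: MISS | VC [56]
  [2] addr=0xa0 blk=40 s=0: L1-HIT | VC [56]
  [3] addr=0xa0 blk=40 s=0: L1-HIT | VC [56]
  [4] addr=0xe3 blk=56 s=0: VC-HIT | VC [40]
  [5] addr=0xe1 blk=56 s=0: L1-HIT | VC [40]
  [6] addr=0x73 blk=28 s=4: MISS | VC [40]
  [7] addr=0xe0 blk=56 s=0: L1-HIT | VC [40]
  [8] addr=0x27 blk=9 s=1: MISS | VC [40]
  [9] addr=0x47 blk=17 s=1: MISS | VC [40, 9]
  [10] addr=0x25 blk=9 s=1: VC-HIT | VC [40, 17]

MISSES = 5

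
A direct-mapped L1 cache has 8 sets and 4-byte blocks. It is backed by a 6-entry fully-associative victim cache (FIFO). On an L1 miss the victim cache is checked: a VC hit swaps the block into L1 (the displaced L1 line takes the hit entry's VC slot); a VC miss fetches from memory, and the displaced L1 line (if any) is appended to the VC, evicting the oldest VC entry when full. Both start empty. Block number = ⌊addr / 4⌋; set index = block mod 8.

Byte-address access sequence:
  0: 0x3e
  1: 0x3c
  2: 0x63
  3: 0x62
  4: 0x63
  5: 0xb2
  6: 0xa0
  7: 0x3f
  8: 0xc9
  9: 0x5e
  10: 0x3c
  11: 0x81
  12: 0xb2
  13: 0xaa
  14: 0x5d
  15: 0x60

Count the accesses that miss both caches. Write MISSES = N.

  [0] addr=0x3e blk=15 s=7: MISS | VC []
  [1] addr=0x3c blk=15 s=7: L1-HIT | VC []
  [2] addr=0x63 blk=24 s=0: MISS | VC []
  [3] addr=0x62 blk=24 s=0: L1-HIT | VC []
  [4] addr=0x63 blk=24 s=0: L1-HIT | VC []
  [5] addr=0xb2 blk=44 s=4: MISS | VC []
  [6] addr=0xa0 blk=40 s=0: MISS | VC [24]
  [7] addr=0x3f blk=15 s=7: L1-HIT | VC [24]
  [8] addr=0xc9 blk=50 s=2: MISS | VC [24]
  [9] addr=0x5e blk=23 s=7: MISS | VC [24, 15]
  [10] addr=0x3c blk=15 s=7: VC-HIT | VC [24, 23]
  [11] addr=0x81 blk=32 s=0: MISS | VC [24, 23, 40]
  [12] addr=0xb2 blk=44 s=4: L1-HIT | VC [24, 23, 40]
  [13] addr=0xaa blk=42 s=2: MISS | VC [24, 23, 40, 50]
  [14] addr=0x5d blk=23 s=7: VC-HIT | VC [24, 15, 40, 50]
  [15] addr=0x60 blk=24 s=0: VC-HIT | VC [32, 15, 40, 50]

MISSES = 8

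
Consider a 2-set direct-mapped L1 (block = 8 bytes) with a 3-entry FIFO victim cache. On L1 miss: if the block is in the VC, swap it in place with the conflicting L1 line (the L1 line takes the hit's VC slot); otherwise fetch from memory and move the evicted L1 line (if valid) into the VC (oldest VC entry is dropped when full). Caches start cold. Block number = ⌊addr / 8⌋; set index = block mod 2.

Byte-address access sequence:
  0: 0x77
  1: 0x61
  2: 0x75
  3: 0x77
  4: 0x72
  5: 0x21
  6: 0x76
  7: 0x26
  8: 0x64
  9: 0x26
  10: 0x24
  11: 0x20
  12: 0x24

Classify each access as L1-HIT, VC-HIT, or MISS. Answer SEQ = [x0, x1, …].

  [0] addr=0x77 blk=14 s=0: MISS | VC []
  [1] addr=0x61 blk=12 s=0: MISS | VC [14]
  [2] addr=0x75 blk=14 s=0: VC-HIT | VC [12]
  [3] addr=0x77 blk=14 s=0: L1-HIT | VC [12]
  [4] addr=0x72 blk=14 s=0: L1-HIT | VC [12]
  [5] addr=0x21 blk=4 s=0: MISS | VC [12, 14]
  [6] addr=0x76 blk=14 s=0: VC-HIT | VC [12, 4]
  [7] addr=0x26 blk=4 s=0: VC-HIT | VC [12, 14]
  [8] addr=0x64 blk=12 s=0: VC-HIT | VC [4, 14]
  [9] addr=0x26 blk=4 s=0: VC-HIT | VC [12, 14]
  [10] addr=0x24 blk=4 s=0: L1-HIT | VC [12, 14]
  [11] addr=0x20 blk=4 s=0: L1-HIT | VC [12, 14]
  [12] addr=0x24 blk=4 s=0: L1-HIT | VC [12, 14]

SEQ = [MISS, MISS, VC-HIT, L1-HIT, L1-HIT, MISS, VC-HIT, VC-HIT, VC-HIT, VC-HIT, L1-HIT, L1-HIT, L1-HIT]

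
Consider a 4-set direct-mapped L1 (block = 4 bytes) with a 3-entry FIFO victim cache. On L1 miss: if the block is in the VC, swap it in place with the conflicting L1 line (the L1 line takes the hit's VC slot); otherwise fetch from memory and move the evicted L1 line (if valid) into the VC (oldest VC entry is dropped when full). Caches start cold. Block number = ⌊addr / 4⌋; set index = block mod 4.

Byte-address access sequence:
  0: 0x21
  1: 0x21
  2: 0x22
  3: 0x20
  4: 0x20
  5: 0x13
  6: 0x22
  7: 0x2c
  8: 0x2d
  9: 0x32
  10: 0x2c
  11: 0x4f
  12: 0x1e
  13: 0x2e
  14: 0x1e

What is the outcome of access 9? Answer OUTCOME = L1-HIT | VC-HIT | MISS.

#0 0x21→b8/s0 MISS; vc=[]
#1 0x21→b8/s0 L1-HIT; vc=[]
#2 0x22→b8/s0 L1-HIT; vc=[]
#3 0x20→b8/s0 L1-HIT; vc=[]
#4 0x20→b8/s0 L1-HIT; vc=[]
#5 0x13→b4/s0 MISS; vc=[8]
#6 0x22→b8/s0 VC-HIT; vc=[4]
#7 0x2c→b11/s3 MISS; vc=[4]
#8 0x2d→b11/s3 L1-HIT; vc=[4]
#9 0x32→b12/s0 MISS; vc=[4,8]
#10 0x2c→b11/s3 L1-HIT; vc=[4,8]
#11 0x4f→b19/s3 MISS; vc=[4,8,11]
#12 0x1e→b7/s3 MISS; vc=[8,11,19]
#13 0x2e→b11/s3 VC-HIT; vc=[8,7,19]
#14 0x1e→b7/s3 VC-HIT; vc=[8,11,19]

OUTCOME = MISS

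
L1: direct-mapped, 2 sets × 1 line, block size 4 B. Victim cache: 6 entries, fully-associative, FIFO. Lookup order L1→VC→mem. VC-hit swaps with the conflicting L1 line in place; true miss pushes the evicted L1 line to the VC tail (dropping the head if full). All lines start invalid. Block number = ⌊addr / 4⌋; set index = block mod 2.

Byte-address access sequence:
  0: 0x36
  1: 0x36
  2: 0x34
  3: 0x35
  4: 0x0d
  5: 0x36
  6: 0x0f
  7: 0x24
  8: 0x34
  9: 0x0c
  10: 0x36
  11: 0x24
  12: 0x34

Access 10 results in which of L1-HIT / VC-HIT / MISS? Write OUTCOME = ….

OUTCOME = VC-HIT

0: 0x36 (blk 13, set 1) → MISS  vc=[]
1: 0x36 (blk 13, set 1) → L1-HIT  vc=[]
2: 0x34 (blk 13, set 1) → L1-HIT  vc=[]
3: 0x35 (blk 13, set 1) → L1-HIT  vc=[]
4: 0xd (blk 3, set 1) → MISS  vc=[13]
5: 0x36 (blk 13, set 1) → VC-HIT  vc=[3]
6: 0xf (blk 3, set 1) → VC-HIT  vc=[13]
7: 0x24 (blk 9, set 1) → MISS  vc=[13, 3]
8: 0x34 (blk 13, set 1) → VC-HIT  vc=[9, 3]
9: 0xc (blk 3, set 1) → VC-HIT  vc=[9, 13]
10: 0x36 (blk 13, set 1) → VC-HIT  vc=[9, 3]
11: 0x24 (blk 9, set 1) → VC-HIT  vc=[13, 3]
12: 0x34 (blk 13, set 1) → VC-HIT  vc=[9, 3]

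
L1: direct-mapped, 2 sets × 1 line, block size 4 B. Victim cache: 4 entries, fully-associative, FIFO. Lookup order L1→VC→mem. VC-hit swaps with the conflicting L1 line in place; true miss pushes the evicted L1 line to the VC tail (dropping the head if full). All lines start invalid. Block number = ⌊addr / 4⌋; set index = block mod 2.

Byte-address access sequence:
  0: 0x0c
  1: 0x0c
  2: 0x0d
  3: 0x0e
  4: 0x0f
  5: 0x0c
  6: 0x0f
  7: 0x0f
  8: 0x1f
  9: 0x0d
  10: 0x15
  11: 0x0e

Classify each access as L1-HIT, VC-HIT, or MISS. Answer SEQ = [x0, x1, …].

SEQ = [MISS, L1-HIT, L1-HIT, L1-HIT, L1-HIT, L1-HIT, L1-HIT, L1-HIT, MISS, VC-HIT, MISS, VC-HIT]

0: 0xc (blk 3, set 1) → MISS  vc=[]
1: 0xc (blk 3, set 1) → L1-HIT  vc=[]
2: 0xd (blk 3, set 1) → L1-HIT  vc=[]
3: 0xe (blk 3, set 1) → L1-HIT  vc=[]
4: 0xf (blk 3, set 1) → L1-HIT  vc=[]
5: 0xc (blk 3, set 1) → L1-HIT  vc=[]
6: 0xf (blk 3, set 1) → L1-HIT  vc=[]
7: 0xf (blk 3, set 1) → L1-HIT  vc=[]
8: 0x1f (blk 7, set 1) → MISS  vc=[3]
9: 0xd (blk 3, set 1) → VC-HIT  vc=[7]
10: 0x15 (blk 5, set 1) → MISS  vc=[7, 3]
11: 0xe (blk 3, set 1) → VC-HIT  vc=[7, 5]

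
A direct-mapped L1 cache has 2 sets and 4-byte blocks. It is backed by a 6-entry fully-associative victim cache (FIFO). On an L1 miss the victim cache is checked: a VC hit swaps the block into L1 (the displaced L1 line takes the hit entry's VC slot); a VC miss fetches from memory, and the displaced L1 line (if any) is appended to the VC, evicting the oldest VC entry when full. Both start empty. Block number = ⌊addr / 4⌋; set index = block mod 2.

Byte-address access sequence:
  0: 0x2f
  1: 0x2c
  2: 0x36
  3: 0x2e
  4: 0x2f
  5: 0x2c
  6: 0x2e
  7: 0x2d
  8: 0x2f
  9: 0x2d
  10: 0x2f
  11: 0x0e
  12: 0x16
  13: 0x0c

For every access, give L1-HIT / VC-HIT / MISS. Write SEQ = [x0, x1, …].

SEQ = [MISS, L1-HIT, MISS, VC-HIT, L1-HIT, L1-HIT, L1-HIT, L1-HIT, L1-HIT, L1-HIT, L1-HIT, MISS, MISS, VC-HIT]

  [0] addr=0x2f blk=11 s=1: MISS | VC []
  [1] addr=0x2c blk=11 s=1: L1-HIT | VC []
  [2] addr=0x36 blk=13 s=1: MISS | VC [11]
  [3] addr=0x2e blk=11 s=1: VC-HIT | VC [13]
  [4] addr=0x2f blk=11 s=1: L1-HIT | VC [13]
  [5] addr=0x2c blk=11 s=1: L1-HIT | VC [13]
  [6] addr=0x2e blk=11 s=1: L1-HIT | VC [13]
  [7] addr=0x2d blk=11 s=1: L1-HIT | VC [13]
  [8] addr=0x2f blk=11 s=1: L1-HIT | VC [13]
  [9] addr=0x2d blk=11 s=1: L1-HIT | VC [13]
  [10] addr=0x2f blk=11 s=1: L1-HIT | VC [13]
  [11] addr=0xe blk=3 s=1: MISS | VC [13, 11]
  [12] addr=0x16 blk=5 s=1: MISS | VC [13, 11, 3]
  [13] addr=0xc blk=3 s=1: VC-HIT | VC [13, 11, 5]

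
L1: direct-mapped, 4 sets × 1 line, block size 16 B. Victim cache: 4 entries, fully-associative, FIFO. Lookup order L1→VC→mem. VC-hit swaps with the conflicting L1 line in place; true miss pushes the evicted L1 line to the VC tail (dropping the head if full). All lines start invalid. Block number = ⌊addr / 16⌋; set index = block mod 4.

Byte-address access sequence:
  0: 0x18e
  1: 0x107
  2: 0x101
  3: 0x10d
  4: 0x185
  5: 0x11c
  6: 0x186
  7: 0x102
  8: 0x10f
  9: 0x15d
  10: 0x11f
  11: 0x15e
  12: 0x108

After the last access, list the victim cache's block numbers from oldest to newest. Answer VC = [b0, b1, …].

VC = [24, 17]

  [0] addr=0x18e blk=24 s=0: MISS | VC []
  [1] addr=0x107 blk=16 s=0: MISS | VC [24]
  [2] addr=0x101 blk=16 s=0: L1-HIT | VC [24]
  [3] addr=0x10d blk=16 s=0: L1-HIT | VC [24]
  [4] addr=0x185 blk=24 s=0: VC-HIT | VC [16]
  [5] addr=0x11c blk=17 s=1: MISS | VC [16]
  [6] addr=0x186 blk=24 s=0: L1-HIT | VC [16]
  [7] addr=0x102 blk=16 s=0: VC-HIT | VC [24]
  [8] addr=0x10f blk=16 s=0: L1-HIT | VC [24]
  [9] addr=0x15d blk=21 s=1: MISS | VC [24, 17]
  [10] addr=0x11f blk=17 s=1: VC-HIT | VC [24, 21]
  [11] addr=0x15e blk=21 s=1: VC-HIT | VC [24, 17]
  [12] addr=0x108 blk=16 s=0: L1-HIT | VC [24, 17]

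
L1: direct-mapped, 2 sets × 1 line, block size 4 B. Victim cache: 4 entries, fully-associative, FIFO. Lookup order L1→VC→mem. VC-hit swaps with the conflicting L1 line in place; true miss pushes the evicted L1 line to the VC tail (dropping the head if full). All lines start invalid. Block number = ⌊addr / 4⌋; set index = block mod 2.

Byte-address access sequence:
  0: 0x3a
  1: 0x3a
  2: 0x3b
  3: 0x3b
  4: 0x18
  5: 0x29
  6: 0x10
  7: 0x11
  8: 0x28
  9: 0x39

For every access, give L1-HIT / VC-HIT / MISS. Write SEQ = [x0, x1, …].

SEQ = [MISS, L1-HIT, L1-HIT, L1-HIT, MISS, MISS, MISS, L1-HIT, VC-HIT, VC-HIT]

0: 0x3a (blk 14, set 0) → MISS  vc=[]
1: 0x3a (blk 14, set 0) → L1-HIT  vc=[]
2: 0x3b (blk 14, set 0) → L1-HIT  vc=[]
3: 0x3b (blk 14, set 0) → L1-HIT  vc=[]
4: 0x18 (blk 6, set 0) → MISS  vc=[14]
5: 0x29 (blk 10, set 0) → MISS  vc=[14, 6]
6: 0x10 (blk 4, set 0) → MISS  vc=[14, 6, 10]
7: 0x11 (blk 4, set 0) → L1-HIT  vc=[14, 6, 10]
8: 0x28 (blk 10, set 0) → VC-HIT  vc=[14, 6, 4]
9: 0x39 (blk 14, set 0) → VC-HIT  vc=[10, 6, 4]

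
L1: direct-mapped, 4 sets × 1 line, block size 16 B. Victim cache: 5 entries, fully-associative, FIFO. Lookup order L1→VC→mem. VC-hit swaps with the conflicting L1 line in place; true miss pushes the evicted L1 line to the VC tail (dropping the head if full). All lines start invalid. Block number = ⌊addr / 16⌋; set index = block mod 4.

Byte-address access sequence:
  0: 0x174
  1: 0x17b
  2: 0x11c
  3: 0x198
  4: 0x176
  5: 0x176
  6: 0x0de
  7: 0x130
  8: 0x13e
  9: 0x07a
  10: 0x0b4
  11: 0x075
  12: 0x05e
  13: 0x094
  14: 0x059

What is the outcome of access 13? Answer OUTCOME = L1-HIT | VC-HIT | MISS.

#0 0x174→b23/s3 MISS; vc=[]
#1 0x17b→b23/s3 L1-HIT; vc=[]
#2 0x11c→b17/s1 MISS; vc=[]
#3 0x198→b25/s1 MISS; vc=[17]
#4 0x176→b23/s3 L1-HIT; vc=[17]
#5 0x176→b23/s3 L1-HIT; vc=[17]
#6 0xde→b13/s1 MISS; vc=[17,25]
#7 0x130→b19/s3 MISS; vc=[17,25,23]
#8 0x13e→b19/s3 L1-HIT; vc=[17,25,23]
#9 0x7a→b7/s3 MISS; vc=[17,25,23,19]
#10 0xb4→b11/s3 MISS; vc=[17,25,23,19,7]
#11 0x75→b7/s3 VC-HIT; vc=[17,25,23,19,11]
#12 0x5e→b5/s1 MISS; vc=[25,23,19,11,13]
#13 0x94→b9/s1 MISS; vc=[23,19,11,13,5]
#14 0x59→b5/s1 VC-HIT; vc=[23,19,11,13,9]

OUTCOME = MISS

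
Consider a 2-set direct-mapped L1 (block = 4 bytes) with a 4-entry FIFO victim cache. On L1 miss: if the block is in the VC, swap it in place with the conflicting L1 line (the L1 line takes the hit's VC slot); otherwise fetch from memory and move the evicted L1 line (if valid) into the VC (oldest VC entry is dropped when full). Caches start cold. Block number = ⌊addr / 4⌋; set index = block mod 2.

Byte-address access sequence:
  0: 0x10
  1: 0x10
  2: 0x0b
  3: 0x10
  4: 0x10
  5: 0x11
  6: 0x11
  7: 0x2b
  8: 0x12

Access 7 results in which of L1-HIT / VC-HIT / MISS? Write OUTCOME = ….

#0 0x10→b4/s0 MISS; vc=[]
#1 0x10→b4/s0 L1-HIT; vc=[]
#2 0xb→b2/s0 MISS; vc=[4]
#3 0x10→b4/s0 VC-HIT; vc=[2]
#4 0x10→b4/s0 L1-HIT; vc=[2]
#5 0x11→b4/s0 L1-HIT; vc=[2]
#6 0x11→b4/s0 L1-HIT; vc=[2]
#7 0x2b→b10/s0 MISS; vc=[2,4]
#8 0x12→b4/s0 VC-HIT; vc=[2,10]

OUTCOME = MISS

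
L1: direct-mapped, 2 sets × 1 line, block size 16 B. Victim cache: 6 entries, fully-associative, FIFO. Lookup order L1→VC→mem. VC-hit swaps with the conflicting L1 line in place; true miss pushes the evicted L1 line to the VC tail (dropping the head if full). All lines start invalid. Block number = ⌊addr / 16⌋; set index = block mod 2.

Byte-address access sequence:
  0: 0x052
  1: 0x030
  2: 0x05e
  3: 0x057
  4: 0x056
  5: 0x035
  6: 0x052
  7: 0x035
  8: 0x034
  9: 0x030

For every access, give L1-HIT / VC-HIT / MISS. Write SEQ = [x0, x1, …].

  [0] addr=0x52 blk=5 s=1: MISS | VC []
  [1] addr=0x30 blk=3 s=1: MISS | VC [5]
  [2] addr=0x5e blk=5 s=1: VC-HIT | VC [3]
  [3] addr=0x57 blk=5 s=1: L1-HIT | VC [3]
  [4] addr=0x56 blk=5 s=1: L1-HIT | VC [3]
  [5] addr=0x35 blk=3 s=1: VC-HIT | VC [5]
  [6] addr=0x52 blk=5 s=1: VC-HIT | VC [3]
  [7] addr=0x35 blk=3 s=1: VC-HIT | VC [5]
  [8] addr=0x34 blk=3 s=1: L1-HIT | VC [5]
  [9] addr=0x30 blk=3 s=1: L1-HIT | VC [5]

SEQ = [MISS, MISS, VC-HIT, L1-HIT, L1-HIT, VC-HIT, VC-HIT, VC-HIT, L1-HIT, L1-HIT]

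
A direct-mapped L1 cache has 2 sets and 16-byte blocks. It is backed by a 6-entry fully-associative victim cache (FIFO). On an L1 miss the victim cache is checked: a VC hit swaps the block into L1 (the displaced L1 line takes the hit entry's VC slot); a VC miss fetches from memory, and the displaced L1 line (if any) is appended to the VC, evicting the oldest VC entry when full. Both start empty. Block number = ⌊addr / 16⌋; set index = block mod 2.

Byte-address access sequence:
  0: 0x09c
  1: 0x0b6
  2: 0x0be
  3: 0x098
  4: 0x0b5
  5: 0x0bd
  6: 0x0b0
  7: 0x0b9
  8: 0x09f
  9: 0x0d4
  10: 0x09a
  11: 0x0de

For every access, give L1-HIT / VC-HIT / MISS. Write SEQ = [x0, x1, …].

SEQ = [MISS, MISS, L1-HIT, VC-HIT, VC-HIT, L1-HIT, L1-HIT, L1-HIT, VC-HIT, MISS, VC-HIT, VC-HIT]

  [0] addr=0x9c blk=9 s=1: MISS | VC []
  [1] addr=0xb6 blk=11 s=1: MISS | VC [9]
  [2] addr=0xbe blk=11 s=1: L1-HIT | VC [9]
  [3] addr=0x98 blk=9 s=1: VC-HIT | VC [11]
  [4] addr=0xb5 blk=11 s=1: VC-HIT | VC [9]
  [5] addr=0xbd blk=11 s=1: L1-HIT | VC [9]
  [6] addr=0xb0 blk=11 s=1: L1-HIT | VC [9]
  [7] addr=0xb9 blk=11 s=1: L1-HIT | VC [9]
  [8] addr=0x9f blk=9 s=1: VC-HIT | VC [11]
  [9] addr=0xd4 blk=13 s=1: MISS | VC [11, 9]
  [10] addr=0x9a blk=9 s=1: VC-HIT | VC [11, 13]
  [11] addr=0xde blk=13 s=1: VC-HIT | VC [11, 9]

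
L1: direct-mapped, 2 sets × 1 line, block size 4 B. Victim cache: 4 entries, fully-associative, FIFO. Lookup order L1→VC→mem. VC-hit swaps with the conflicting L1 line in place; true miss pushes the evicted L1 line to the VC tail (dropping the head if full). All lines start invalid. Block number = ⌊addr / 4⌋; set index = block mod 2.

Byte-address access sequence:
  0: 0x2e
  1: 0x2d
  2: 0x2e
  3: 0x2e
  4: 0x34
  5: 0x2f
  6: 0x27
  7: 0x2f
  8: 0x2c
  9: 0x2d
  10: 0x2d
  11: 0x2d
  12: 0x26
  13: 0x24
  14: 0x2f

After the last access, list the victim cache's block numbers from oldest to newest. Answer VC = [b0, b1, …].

  [0] addr=0x2e blk=11 s=1: MISS | VC []
  [1] addr=0x2d blk=11 s=1: L1-HIT | VC []
  [2] addr=0x2e blk=11 s=1: L1-HIT | VC []
  [3] addr=0x2e blk=11 s=1: L1-HIT | VC []
  [4] addr=0x34 blk=13 s=1: MISS | VC [11]
  [5] addr=0x2f blk=11 s=1: VC-HIT | VC [13]
  [6] addr=0x27 blk=9 s=1: MISS | VC [13, 11]
  [7] addr=0x2f blk=11 s=1: VC-HIT | VC [13, 9]
  [8] addr=0x2c blk=11 s=1: L1-HIT | VC [13, 9]
  [9] addr=0x2d blk=11 s=1: L1-HIT | VC [13, 9]
  [10] addr=0x2d blk=11 s=1: L1-HIT | VC [13, 9]
  [11] addr=0x2d blk=11 s=1: L1-HIT | VC [13, 9]
  [12] addr=0x26 blk=9 s=1: VC-HIT | VC [13, 11]
  [13] addr=0x24 blk=9 s=1: L1-HIT | VC [13, 11]
  [14] addr=0x2f blk=11 s=1: VC-HIT | VC [13, 9]

VC = [13, 9]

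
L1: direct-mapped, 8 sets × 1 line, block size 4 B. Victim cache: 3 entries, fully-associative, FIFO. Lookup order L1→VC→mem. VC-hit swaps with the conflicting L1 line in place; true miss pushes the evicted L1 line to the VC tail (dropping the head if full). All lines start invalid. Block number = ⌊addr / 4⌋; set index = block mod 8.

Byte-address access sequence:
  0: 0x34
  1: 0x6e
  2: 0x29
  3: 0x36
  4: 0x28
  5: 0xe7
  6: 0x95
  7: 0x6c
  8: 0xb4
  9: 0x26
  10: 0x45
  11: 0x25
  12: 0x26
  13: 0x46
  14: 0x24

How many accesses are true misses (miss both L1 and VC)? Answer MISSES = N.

  [0] addr=0x34 blk=13 s=5: MISS | VC []
  [1] addr=0x6e blk=27 s=3: MISS | VC []
  [2] addr=0x29 blk=10 s=2: MISS | VC []
  [3] addr=0x36 blk=13 s=5: L1-HIT | VC []
  [4] addr=0x28 blk=10 s=2: L1-HIT | VC []
  [5] addr=0xe7 blk=57 s=1: MISS | VC []
  [6] addr=0x95 blk=37 s=5: MISS | VC [13]
  [7] addr=0x6c blk=27 s=3: L1-HIT | VC [13]
  [8] addr=0xb4 blk=45 s=5: MISS | VC [13, 37]
  [9] addr=0x26 blk=9 s=1: MISS | VC [13, 37, 57]
  [10] addr=0x45 blk=17 s=1: MISS | VC [37, 57, 9]
  [11] addr=0x25 blk=9 s=1: VC-HIT | VC [37, 57, 17]
  [12] addr=0x26 blk=9 s=1: L1-HIT | VC [37, 57, 17]
  [13] addr=0x46 blk=17 s=1: VC-HIT | VC [37, 57, 9]
  [14] addr=0x24 blk=9 s=1: VC-HIT | VC [37, 57, 17]

MISSES = 8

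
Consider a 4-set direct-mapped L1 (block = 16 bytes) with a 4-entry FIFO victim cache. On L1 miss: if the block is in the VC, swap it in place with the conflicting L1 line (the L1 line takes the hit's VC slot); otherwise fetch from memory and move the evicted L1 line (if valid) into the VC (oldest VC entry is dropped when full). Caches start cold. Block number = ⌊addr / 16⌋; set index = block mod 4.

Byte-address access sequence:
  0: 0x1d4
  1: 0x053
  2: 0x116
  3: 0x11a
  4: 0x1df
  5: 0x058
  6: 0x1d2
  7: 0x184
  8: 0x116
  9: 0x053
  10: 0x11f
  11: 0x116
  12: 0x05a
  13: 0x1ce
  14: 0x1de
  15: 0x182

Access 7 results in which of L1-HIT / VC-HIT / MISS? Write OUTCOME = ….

#0 0x1d4→b29/s1 MISS; vc=[]
#1 0x53→b5/s1 MISS; vc=[29]
#2 0x116→b17/s1 MISS; vc=[29,5]
#3 0x11a→b17/s1 L1-HIT; vc=[29,5]
#4 0x1df→b29/s1 VC-HIT; vc=[17,5]
#5 0x58→b5/s1 VC-HIT; vc=[17,29]
#6 0x1d2→b29/s1 VC-HIT; vc=[17,5]
#7 0x184→b24/s0 MISS; vc=[17,5]
#8 0x116→b17/s1 VC-HIT; vc=[29,5]
#9 0x53→b5/s1 VC-HIT; vc=[29,17]
#10 0x11f→b17/s1 VC-HIT; vc=[29,5]
#11 0x116→b17/s1 L1-HIT; vc=[29,5]
#12 0x5a→b5/s1 VC-HIT; vc=[29,17]
#13 0x1ce→b28/s0 MISS; vc=[29,17,24]
#14 0x1de→b29/s1 VC-HIT; vc=[5,17,24]
#15 0x182→b24/s0 VC-HIT; vc=[5,17,28]

OUTCOME = MISS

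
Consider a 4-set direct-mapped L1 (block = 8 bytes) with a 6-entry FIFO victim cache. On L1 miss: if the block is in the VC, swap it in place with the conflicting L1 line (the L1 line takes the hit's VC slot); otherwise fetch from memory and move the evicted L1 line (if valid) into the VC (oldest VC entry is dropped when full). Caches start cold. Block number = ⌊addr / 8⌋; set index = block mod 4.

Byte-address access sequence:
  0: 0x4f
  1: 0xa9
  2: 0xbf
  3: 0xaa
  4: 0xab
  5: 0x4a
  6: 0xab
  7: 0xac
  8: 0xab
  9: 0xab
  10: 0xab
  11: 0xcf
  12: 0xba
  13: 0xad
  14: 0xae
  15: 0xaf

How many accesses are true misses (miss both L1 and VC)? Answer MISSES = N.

  [0] addr=0x4f blk=9 s=1: MISS | VC []
  [1] addr=0xa9 blk=21 s=1: MISS | VC [9]
  [2] addr=0xbf blk=23 s=3: MISS | VC [9]
  [3] addr=0xaa blk=21 s=1: L1-HIT | VC [9]
  [4] addr=0xab blk=21 s=1: L1-HIT | VC [9]
  [5] addr=0x4a blk=9 s=1: VC-HIT | VC [21]
  [6] addr=0xab blk=21 s=1: VC-HIT | VC [9]
  [7] addr=0xac blk=21 s=1: L1-HIT | VC [9]
  [8] addr=0xab blk=21 s=1: L1-HIT | VC [9]
  [9] addr=0xab blk=21 s=1: L1-HIT | VC [9]
  [10] addr=0xab blk=21 s=1: L1-HIT | VC [9]
  [11] addr=0xcf blk=25 s=1: MISS | VC [9, 21]
  [12] addr=0xba blk=23 s=3: L1-HIT | VC [9, 21]
  [13] addr=0xad blk=21 s=1: VC-HIT | VC [9, 25]
  [14] addr=0xae blk=21 s=1: L1-HIT | VC [9, 25]
  [15] addr=0xaf blk=21 s=1: L1-HIT | VC [9, 25]

MISSES = 4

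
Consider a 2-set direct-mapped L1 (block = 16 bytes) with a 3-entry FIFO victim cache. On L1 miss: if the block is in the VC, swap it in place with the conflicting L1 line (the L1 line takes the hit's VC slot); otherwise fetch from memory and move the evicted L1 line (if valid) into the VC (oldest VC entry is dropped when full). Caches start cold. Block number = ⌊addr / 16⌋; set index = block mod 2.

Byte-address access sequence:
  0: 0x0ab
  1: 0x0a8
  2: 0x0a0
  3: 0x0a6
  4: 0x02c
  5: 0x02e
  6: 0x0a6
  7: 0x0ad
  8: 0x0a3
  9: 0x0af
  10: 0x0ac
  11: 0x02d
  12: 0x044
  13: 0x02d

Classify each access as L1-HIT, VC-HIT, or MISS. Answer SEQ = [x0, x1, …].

  [0] addr=0xab blk=10 s=0: MISS | VC []
  [1] addr=0xa8 blk=10 s=0: L1-HIT | VC []
  [2] addr=0xa0 blk=10 s=0: L1-HIT | VC []
  [3] addr=0xa6 blk=10 s=0: L1-HIT | VC []
  [4] addr=0x2c blk=2 s=0: MISS | VC [10]
  [5] addr=0x2e blk=2 s=0: L1-HIT | VC [10]
  [6] addr=0xa6 blk=10 s=0: VC-HIT | VC [2]
  [7] addr=0xad blk=10 s=0: L1-HIT | VC [2]
  [8] addr=0xa3 blk=10 s=0: L1-HIT | VC [2]
  [9] addr=0xaf blk=10 s=0: L1-HIT | VC [2]
  [10] addr=0xac blk=10 s=0: L1-HIT | VC [2]
  [11] addr=0x2d blk=2 s=0: VC-HIT | VC [10]
  [12] addr=0x44 blk=4 s=0: MISS | VC [10, 2]
  [13] addr=0x2d blk=2 s=0: VC-HIT | VC [10, 4]

SEQ = [MISS, L1-HIT, L1-HIT, L1-HIT, MISS, L1-HIT, VC-HIT, L1-HIT, L1-HIT, L1-HIT, L1-HIT, VC-HIT, MISS, VC-HIT]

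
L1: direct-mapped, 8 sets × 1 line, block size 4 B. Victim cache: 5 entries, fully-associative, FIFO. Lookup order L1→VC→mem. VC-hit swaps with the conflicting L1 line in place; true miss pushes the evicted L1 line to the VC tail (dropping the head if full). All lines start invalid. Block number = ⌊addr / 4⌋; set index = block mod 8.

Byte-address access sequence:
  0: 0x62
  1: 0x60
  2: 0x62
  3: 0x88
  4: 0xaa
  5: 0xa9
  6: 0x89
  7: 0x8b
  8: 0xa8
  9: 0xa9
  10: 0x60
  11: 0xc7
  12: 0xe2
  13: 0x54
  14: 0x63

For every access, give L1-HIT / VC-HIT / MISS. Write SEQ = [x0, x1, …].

0: 0x62 (blk 24, set 0) → MISS  vc=[]
1: 0x60 (blk 24, set 0) → L1-HIT  vc=[]
2: 0x62 (blk 24, set 0) → L1-HIT  vc=[]
3: 0x88 (blk 34, set 2) → MISS  vc=[]
4: 0xaa (blk 42, set 2) → MISS  vc=[34]
5: 0xa9 (blk 42, set 2) → L1-HIT  vc=[34]
6: 0x89 (blk 34, set 2) → VC-HIT  vc=[42]
7: 0x8b (blk 34, set 2) → L1-HIT  vc=[42]
8: 0xa8 (blk 42, set 2) → VC-HIT  vc=[34]
9: 0xa9 (blk 42, set 2) → L1-HIT  vc=[34]
10: 0x60 (blk 24, set 0) → L1-HIT  vc=[34]
11: 0xc7 (blk 49, set 1) → MISS  vc=[34]
12: 0xe2 (blk 56, set 0) → MISS  vc=[34, 24]
13: 0x54 (blk 21, set 5) → MISS  vc=[34, 24]
14: 0x63 (blk 24, set 0) → VC-HIT  vc=[34, 56]

SEQ = [MISS, L1-HIT, L1-HIT, MISS, MISS, L1-HIT, VC-HIT, L1-HIT, VC-HIT, L1-HIT, L1-HIT, MISS, MISS, MISS, VC-HIT]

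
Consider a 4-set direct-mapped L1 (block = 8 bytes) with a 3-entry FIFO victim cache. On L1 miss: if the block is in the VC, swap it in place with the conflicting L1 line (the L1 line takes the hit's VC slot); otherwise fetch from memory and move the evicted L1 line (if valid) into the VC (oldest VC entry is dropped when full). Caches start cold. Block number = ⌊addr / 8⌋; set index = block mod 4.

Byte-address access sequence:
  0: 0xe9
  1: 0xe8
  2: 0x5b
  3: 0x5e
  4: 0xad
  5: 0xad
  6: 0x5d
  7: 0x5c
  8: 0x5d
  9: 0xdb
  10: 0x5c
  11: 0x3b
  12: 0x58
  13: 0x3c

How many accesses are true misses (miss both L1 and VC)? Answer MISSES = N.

#0 0xe9→b29/s1 MISS; vc=[]
#1 0xe8→b29/s1 L1-HIT; vc=[]
#2 0x5b→b11/s3 MISS; vc=[]
#3 0x5e→b11/s3 L1-HIT; vc=[]
#4 0xad→b21/s1 MISS; vc=[29]
#5 0xad→b21/s1 L1-HIT; vc=[29]
#6 0x5d→b11/s3 L1-HIT; vc=[29]
#7 0x5c→b11/s3 L1-HIT; vc=[29]
#8 0x5d→b11/s3 L1-HIT; vc=[29]
#9 0xdb→b27/s3 MISS; vc=[29,11]
#10 0x5c→b11/s3 VC-HIT; vc=[29,27]
#11 0x3b→b7/s3 MISS; vc=[29,27,11]
#12 0x58→b11/s3 VC-HIT; vc=[29,27,7]
#13 0x3c→b7/s3 VC-HIT; vc=[29,27,11]

MISSES = 5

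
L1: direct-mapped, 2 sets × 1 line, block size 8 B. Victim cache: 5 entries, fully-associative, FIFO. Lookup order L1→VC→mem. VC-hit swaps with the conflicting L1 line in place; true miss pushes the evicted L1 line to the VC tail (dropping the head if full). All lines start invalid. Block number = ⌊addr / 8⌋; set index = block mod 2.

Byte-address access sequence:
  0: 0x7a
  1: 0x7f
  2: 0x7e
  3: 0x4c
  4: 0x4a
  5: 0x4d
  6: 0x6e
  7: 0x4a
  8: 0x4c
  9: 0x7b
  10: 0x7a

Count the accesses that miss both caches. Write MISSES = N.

MISSES = 3

#0 0x7a→b15/s1 MISS; vc=[]
#1 0x7f→b15/s1 L1-HIT; vc=[]
#2 0x7e→b15/s1 L1-HIT; vc=[]
#3 0x4c→b9/s1 MISS; vc=[15]
#4 0x4a→b9/s1 L1-HIT; vc=[15]
#5 0x4d→b9/s1 L1-HIT; vc=[15]
#6 0x6e→b13/s1 MISS; vc=[15,9]
#7 0x4a→b9/s1 VC-HIT; vc=[15,13]
#8 0x4c→b9/s1 L1-HIT; vc=[15,13]
#9 0x7b→b15/s1 VC-HIT; vc=[9,13]
#10 0x7a→b15/s1 L1-HIT; vc=[9,13]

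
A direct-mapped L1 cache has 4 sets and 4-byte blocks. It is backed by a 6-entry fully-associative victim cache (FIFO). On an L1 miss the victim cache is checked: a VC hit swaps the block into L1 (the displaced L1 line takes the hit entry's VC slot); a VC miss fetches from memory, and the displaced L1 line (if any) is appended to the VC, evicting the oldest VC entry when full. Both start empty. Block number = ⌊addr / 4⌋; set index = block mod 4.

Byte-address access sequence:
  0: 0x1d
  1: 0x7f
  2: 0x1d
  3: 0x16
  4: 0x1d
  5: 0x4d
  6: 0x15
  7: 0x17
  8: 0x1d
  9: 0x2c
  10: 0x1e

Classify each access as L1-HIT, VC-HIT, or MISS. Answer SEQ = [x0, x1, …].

0: 0x1d (blk 7, set 3) → MISS  vc=[]
1: 0x7f (blk 31, set 3) → MISS  vc=[7]
2: 0x1d (blk 7, set 3) → VC-HIT  vc=[31]
3: 0x16 (blk 5, set 1) → MISS  vc=[31]
4: 0x1d (blk 7, set 3) → L1-HIT  vc=[31]
5: 0x4d (blk 19, set 3) → MISS  vc=[31, 7]
6: 0x15 (blk 5, set 1) → L1-HIT  vc=[31, 7]
7: 0x17 (blk 5, set 1) → L1-HIT  vc=[31, 7]
8: 0x1d (blk 7, set 3) → VC-HIT  vc=[31, 19]
9: 0x2c (blk 11, set 3) → MISS  vc=[31, 19, 7]
10: 0x1e (blk 7, set 3) → VC-HIT  vc=[31, 19, 11]

SEQ = [MISS, MISS, VC-HIT, MISS, L1-HIT, MISS, L1-HIT, L1-HIT, VC-HIT, MISS, VC-HIT]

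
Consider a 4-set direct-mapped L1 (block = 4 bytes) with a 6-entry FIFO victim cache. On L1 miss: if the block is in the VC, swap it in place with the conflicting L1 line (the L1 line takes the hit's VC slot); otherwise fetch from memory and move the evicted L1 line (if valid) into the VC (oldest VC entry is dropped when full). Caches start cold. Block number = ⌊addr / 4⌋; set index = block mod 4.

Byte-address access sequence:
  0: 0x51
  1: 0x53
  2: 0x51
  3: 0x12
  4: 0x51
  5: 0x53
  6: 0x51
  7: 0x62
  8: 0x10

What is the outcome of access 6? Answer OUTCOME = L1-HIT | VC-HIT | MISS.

  [0] addr=0x51 blk=20 s=0: MISS | VC []
  [1] addr=0x53 blk=20 s=0: L1-HIT | VC []
  [2] addr=0x51 blk=20 s=0: L1-HIT | VC []
  [3] addr=0x12 blk=4 s=0: MISS | VC [20]
  [4] addr=0x51 blk=20 s=0: VC-HIT | VC [4]
  [5] addr=0x53 blk=20 s=0: L1-HIT | VC [4]
  [6] addr=0x51 blk=20 s=0: L1-HIT | VC [4]
  [7] addr=0x62 blk=24 s=0: MISS | VC [4, 20]
  [8] addr=0x10 blk=4 s=0: VC-HIT | VC [24, 20]

OUTCOME = L1-HIT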